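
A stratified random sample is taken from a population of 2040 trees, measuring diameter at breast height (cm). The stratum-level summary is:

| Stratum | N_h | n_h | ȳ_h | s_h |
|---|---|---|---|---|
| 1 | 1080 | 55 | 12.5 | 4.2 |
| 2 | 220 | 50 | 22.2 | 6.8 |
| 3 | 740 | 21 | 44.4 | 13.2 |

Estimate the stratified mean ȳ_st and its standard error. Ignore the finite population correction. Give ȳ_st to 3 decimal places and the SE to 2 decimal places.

ȳ_st ≈ 25.118, SE ≈ 1.09

ȳ_st = Σ W_h ȳ_h = (1080·12.5 + 220·22.2 + 740·44.4)/2040 = 25.11765
V̂(ȳ_st) = Σ W_h² s_h²/n_h, with W_h = N_h/N and N = 2040:
  stratum 1: (1080/2040)²·4.2²/55 = 0.0898924
  stratum 2: (220/2040)²·6.8²/50 = 0.0107556
  stratum 3: (740/2040)²·13.2²/21 = 1.09177
V̂(ȳ_st) = 1.19242
SE(ȳ_st) = √1.19242 = 1.09198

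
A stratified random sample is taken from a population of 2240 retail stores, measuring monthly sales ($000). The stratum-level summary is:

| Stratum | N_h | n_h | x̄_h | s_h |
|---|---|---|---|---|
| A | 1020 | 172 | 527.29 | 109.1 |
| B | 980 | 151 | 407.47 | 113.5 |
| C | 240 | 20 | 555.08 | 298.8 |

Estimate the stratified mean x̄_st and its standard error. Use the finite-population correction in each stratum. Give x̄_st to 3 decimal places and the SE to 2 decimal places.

x̄_st ≈ 477.846, SE ≈ 8.53

x̄_st = Σ W_h x̄_h = (1020·527.29 + 980·407.47 + 240·555.08)/2240 = 477.84625
V̂(x̄_st) = Σ W_h² (1 − n_h/N_h) s_h²/n_h, with W_h = N_h/N and N = 2240:
  stratum A: (1020/2240)²·(1 − 172/1020)·109.1²/172 = 11.9295
  stratum B: (980/2240)²·(1 − 151/980)·113.5²/151 = 13.8134
  stratum C: (240/2240)²·(1 − 20/240)·298.8²/20 = 46.9752
V̂(x̄_st) = 72.7181
SE(x̄_st) = √72.7181 = 8.52749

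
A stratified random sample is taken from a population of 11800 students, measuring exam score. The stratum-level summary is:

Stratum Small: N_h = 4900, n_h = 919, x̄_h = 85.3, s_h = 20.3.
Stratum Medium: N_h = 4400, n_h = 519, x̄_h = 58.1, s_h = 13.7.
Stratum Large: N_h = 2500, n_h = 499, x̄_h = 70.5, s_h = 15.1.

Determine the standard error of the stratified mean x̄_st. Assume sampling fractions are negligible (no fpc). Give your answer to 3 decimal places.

SE(x̄_st) ≈ 0.385

V̂(x̄_st) = Σ W_h² s_h²/n_h, with W_h = N_h/N and N = 11800:
  stratum Small: (4900/11800)²·20.3²/919 = 0.0773223
  stratum Medium: (4400/11800)²·13.7²/519 = 0.0502823
  stratum Large: (2500/11800)²·15.1²/499 = 0.0205102
V̂(x̄_st) = 0.148115
SE(x̄_st) = √0.148115 = 0.384857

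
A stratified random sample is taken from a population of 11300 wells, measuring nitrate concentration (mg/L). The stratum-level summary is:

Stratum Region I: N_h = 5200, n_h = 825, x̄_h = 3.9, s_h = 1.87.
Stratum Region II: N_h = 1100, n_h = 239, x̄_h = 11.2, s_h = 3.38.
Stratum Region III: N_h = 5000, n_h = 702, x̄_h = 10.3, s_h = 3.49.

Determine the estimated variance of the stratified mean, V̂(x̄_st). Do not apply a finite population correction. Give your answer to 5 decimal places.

V̂(x̄_st) = Σ W_h² s_h²/n_h, with W_h = N_h/N and N = 11300:
  stratum Region I: (5200/11300)²·1.87²/825 = 0.000897592
  stratum Region II: (1100/11300)²·3.38²/239 = 0.000452964
  stratum Region III: (5000/11300)²·3.49²/702 = 0.00339701
V̂(x̄_st) = 0.00474757

V̂(x̄_st) ≈ 0.00475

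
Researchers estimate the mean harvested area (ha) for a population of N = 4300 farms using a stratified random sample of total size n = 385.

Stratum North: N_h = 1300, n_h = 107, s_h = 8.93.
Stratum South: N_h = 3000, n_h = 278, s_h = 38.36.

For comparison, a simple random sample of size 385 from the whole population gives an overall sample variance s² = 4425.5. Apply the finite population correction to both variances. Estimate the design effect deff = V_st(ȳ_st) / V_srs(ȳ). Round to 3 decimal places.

deff ≈ 0.229

V̂(ȳ_st) = Σ W_h² (1 − n_h/N_h) s_h²/n_h, with W_h = N_h/N and N = 4300:
  stratum North: (1300/4300)²·(1 − 107/1300)·8.93²/107 = 0.0625124
  stratum South: (3000/4300)²·(1 − 278/3000)·38.36²/278 = 2.33768
V_st = 2.40019
V_srs = (1 − 385/4300)·4425.5/385 = 10.4656
deff = V_st / V_srs = 2.40019/10.4656 = 0.2293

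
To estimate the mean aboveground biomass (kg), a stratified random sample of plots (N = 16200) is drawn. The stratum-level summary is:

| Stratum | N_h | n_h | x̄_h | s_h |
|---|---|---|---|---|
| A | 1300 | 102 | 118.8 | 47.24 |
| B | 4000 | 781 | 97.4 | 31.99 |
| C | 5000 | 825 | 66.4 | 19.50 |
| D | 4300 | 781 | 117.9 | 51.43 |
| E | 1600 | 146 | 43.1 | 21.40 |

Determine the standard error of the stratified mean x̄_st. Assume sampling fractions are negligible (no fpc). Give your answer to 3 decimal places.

V̂(x̄_st) = Σ W_h² s_h²/n_h, with W_h = N_h/N and N = 16200:
  stratum A: (1300/16200)²·47.24²/102 = 0.140889
  stratum B: (4000/16200)²·31.99²/781 = 0.0798854
  stratum C: (5000/16200)²·19.50²/825 = 0.0439061
  stratum D: (4300/16200)²·51.43²/781 = 0.23861
  stratum E: (1600/16200)²·21.40²/146 = 0.0305974
V̂(x̄_st) = 0.533888
SE(x̄_st) = √0.533888 = 0.730676

SE(x̄_st) ≈ 0.731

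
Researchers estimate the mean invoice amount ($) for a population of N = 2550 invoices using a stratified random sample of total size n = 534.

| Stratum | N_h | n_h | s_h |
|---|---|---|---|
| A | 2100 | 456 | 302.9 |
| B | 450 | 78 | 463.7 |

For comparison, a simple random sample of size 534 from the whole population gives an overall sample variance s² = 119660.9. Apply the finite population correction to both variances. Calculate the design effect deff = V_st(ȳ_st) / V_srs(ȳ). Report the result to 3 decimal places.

V̂(ȳ_st) = Σ W_h² (1 − n_h/N_h) s_h²/n_h, with W_h = N_h/N and N = 2550:
  stratum A: (2100/2550)²·(1 − 456/2100)·302.9²/456 = 106.825
  stratum B: (450/2550)²·(1 − 78/450)·463.7²/78 = 70.9667
V_st = 177.792
V_srs = (1 − 534/2550)·119660.9/534 = 177.158
deff = V_st / V_srs = 177.792/177.158 = 1.0036

deff ≈ 1.004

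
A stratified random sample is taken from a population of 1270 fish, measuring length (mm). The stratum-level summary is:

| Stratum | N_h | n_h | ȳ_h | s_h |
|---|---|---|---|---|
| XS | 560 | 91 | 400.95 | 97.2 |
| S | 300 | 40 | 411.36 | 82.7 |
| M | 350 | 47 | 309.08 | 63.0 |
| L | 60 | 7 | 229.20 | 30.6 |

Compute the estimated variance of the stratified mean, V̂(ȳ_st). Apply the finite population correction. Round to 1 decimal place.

V̂(ȳ_st) = Σ W_h² (1 − n_h/N_h) s_h²/n_h, with W_h = N_h/N and N = 1270:
  stratum XS: (560/1270)²·(1 − 91/560)·97.2²/91 = 16.9061
  stratum S: (300/1270)²·(1 − 40/300)·82.7²/40 = 8.26872
  stratum M: (350/1270)²·(1 − 47/350)·63.0²/47 = 5.55247
  stratum L: (60/1270)²·(1 − 7/60)·30.6²/7 = 0.263733
V̂(ȳ_st) = 30.9911

V̂(ȳ_st) ≈ 31.0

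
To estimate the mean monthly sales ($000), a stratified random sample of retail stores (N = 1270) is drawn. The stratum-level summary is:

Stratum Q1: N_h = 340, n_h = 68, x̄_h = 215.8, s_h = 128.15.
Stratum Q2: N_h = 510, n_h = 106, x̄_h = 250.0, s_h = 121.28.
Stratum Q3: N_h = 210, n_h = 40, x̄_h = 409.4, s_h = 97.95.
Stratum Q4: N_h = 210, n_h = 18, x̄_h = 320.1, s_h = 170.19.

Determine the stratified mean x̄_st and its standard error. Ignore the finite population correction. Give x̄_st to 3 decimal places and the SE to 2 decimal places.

x̄_st = Σ W_h x̄_h = (340·215.8 + 510·250.0 + 210·409.4 + 210·320.1)/1270 = 278.79291
V̂(x̄_st) = Σ W_h² s_h²/n_h, with W_h = N_h/N and N = 1270:
  stratum Q1: (340/1270)²·128.15²/68 = 17.3093
  stratum Q2: (510/1270)²·121.28²/106 = 22.3772
  stratum Q3: (210/1270)²·97.95²/40 = 6.55813
  stratum Q4: (210/1270)²·170.19²/18 = 43.9974
V̂(x̄_st) = 90.242
SE(x̄_st) = √90.242 = 9.49958

x̄_st ≈ 278.793, SE ≈ 9.50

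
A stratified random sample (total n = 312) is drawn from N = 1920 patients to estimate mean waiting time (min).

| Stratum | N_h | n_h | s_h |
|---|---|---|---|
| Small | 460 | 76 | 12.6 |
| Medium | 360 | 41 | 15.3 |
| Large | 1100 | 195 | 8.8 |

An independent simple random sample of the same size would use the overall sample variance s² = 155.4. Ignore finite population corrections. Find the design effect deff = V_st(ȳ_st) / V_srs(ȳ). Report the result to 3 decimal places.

deff ≈ 0.905

V̂(ȳ_st) = Σ W_h² s_h²/n_h, with W_h = N_h/N and N = 1920:
  stratum Small: (460/1920)²·12.6²/76 = 0.119906
  stratum Medium: (360/1920)²·15.3²/41 = 0.200725
  stratum Large: (1100/1920)²·8.8²/195 = 0.130351
V_st = 0.450982
V_srs = s²/n = 155.4/312 = 0.498077
deff = V_st / V_srs = 0.450982/0.498077 = 0.9054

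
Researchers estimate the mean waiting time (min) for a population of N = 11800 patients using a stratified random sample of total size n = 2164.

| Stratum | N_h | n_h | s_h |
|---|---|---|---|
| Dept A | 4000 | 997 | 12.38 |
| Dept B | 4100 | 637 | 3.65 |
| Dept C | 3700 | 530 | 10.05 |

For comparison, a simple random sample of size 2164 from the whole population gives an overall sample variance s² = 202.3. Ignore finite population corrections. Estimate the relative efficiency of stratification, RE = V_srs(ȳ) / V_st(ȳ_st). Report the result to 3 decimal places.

RE ≈ 2.402

V̂(ȳ_st) = Σ W_h² s_h²/n_h, with W_h = N_h/N and N = 11800:
  stratum Dept A: (4000/11800)²·12.38²/997 = 0.0176645
  stratum Dept B: (4100/11800)²·3.65²/637 = 0.00252493
  stratum Dept C: (3700/11800)²·10.05²/530 = 0.0187368
V_st = 0.0389263
V_srs = s²/n = 202.3/2164 = 0.0934843
Relative efficiency = V_srs / V_st = 0.0934843/0.0389263 = 2.4016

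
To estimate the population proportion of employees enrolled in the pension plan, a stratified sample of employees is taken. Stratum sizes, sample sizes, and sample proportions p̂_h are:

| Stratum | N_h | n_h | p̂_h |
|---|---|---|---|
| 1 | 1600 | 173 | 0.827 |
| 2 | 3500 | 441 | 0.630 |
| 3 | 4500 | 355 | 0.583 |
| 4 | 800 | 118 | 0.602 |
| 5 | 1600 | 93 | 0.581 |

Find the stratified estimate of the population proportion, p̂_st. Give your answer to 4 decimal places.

p̂_st ≈ 0.6302

N = 12000; stratum weights W_h = N_h/N.
p̂_st = Σ W_h p̂_h = (1600·0.827 + 3500·0.630 + 4500·0.583 + 800·0.602 + 1600·0.581)/12000 = 0.63024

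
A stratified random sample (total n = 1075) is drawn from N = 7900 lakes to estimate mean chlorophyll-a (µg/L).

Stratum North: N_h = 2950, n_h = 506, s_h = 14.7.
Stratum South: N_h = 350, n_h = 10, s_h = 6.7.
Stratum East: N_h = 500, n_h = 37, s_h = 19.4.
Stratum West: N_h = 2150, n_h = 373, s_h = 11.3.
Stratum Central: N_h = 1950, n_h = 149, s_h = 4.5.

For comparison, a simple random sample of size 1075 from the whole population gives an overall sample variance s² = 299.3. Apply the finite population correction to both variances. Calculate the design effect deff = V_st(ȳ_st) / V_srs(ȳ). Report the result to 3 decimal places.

deff ≈ 0.516

V̂(ȳ_st) = Σ W_h² (1 − n_h/N_h) s_h²/n_h, with W_h = N_h/N and N = 7900:
  stratum North: (2950/7900)²·(1 − 506/2950)·14.7²/506 = 0.0493348
  stratum South: (350/7900)²·(1 − 10/350)·6.7²/10 = 0.00855938
  stratum East: (500/7900)²·(1 − 37/500)·19.4²/37 = 0.037731
  stratum West: (2150/7900)²·(1 − 373/2150)·11.3²/373 = 0.0209565
  stratum Central: (1950/7900)²·(1 − 149/1950)·4.5²/149 = 0.00764774
V_st = 0.124229
V_srs = (1 − 1075/7900)·299.3/1075 = 0.240533
deff = V_st / V_srs = 0.124229/0.240533 = 0.5165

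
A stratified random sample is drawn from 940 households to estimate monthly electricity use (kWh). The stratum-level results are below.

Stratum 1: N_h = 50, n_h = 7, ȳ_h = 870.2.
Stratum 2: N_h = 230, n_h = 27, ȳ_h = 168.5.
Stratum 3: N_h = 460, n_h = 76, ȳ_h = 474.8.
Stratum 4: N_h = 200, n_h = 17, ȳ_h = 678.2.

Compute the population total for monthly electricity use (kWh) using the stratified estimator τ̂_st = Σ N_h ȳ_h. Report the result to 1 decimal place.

τ̂_st ≈ 436313.0

τ̂_st = Σ N_h ȳ_h = 50·870.2 + 230·168.5 + 460·474.8 + 200·678.2 = 436313.0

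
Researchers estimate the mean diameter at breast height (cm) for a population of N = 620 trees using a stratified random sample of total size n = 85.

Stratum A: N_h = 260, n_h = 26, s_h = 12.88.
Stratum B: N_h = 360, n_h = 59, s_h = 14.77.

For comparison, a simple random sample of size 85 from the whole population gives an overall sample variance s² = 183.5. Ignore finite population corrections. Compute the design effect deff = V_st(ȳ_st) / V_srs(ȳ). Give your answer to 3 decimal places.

deff ≈ 1.097

V̂(ȳ_st) = Σ W_h² s_h²/n_h, with W_h = N_h/N and N = 620:
  stratum A: (260/620)²·12.88²/26 = 1.12207
  stratum B: (360/620)²·14.77²/59 = 1.24661
V_st = 2.36868
V_srs = s²/n = 183.5/85 = 2.15882
deff = V_st / V_srs = 2.36868/2.15882 = 1.0972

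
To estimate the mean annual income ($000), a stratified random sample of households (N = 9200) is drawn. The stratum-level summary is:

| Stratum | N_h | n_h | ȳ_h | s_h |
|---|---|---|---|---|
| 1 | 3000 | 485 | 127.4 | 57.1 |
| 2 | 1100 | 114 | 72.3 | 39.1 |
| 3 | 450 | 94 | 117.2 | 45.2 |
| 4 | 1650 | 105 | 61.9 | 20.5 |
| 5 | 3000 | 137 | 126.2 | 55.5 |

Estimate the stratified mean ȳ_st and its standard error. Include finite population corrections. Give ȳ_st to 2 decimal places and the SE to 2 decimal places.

ȳ_st ≈ 108.17, SE ≈ 1.79

ȳ_st = Σ W_h ȳ_h = (3000·127.4 + 1100·72.3 + 450·117.2 + 1650·61.9 + 3000·126.2)/9200 = 108.17446
V̂(ȳ_st) = Σ W_h² (1 − n_h/N_h) s_h²/n_h, with W_h = N_h/N and N = 9200:
  stratum 1: (3000/9200)²·(1 − 485/3000)·57.1²/485 = 0.599258
  stratum 2: (1100/9200)²·(1 − 114/1100)·39.1²/114 = 0.171847
  stratum 3: (450/9200)²·(1 − 94/450)·45.2²/94 = 0.0411373
  stratum 4: (1650/9200)²·(1 − 105/1650)·20.5²/105 = 0.120547
  stratum 5: (3000/9200)²·(1 − 137/3000)·55.5²/137 = 2.28156
V̂(ȳ_st) = 3.21435
SE(ȳ_st) = √3.21435 = 1.79286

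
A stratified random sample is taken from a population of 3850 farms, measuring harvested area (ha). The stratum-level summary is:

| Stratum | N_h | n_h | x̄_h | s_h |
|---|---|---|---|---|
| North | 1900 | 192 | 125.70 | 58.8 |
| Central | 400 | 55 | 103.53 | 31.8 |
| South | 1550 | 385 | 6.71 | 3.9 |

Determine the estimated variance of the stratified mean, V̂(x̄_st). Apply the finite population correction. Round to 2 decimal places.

V̂(x̄_st) ≈ 4.12

V̂(x̄_st) = Σ W_h² (1 − n_h/N_h) s_h²/n_h, with W_h = N_h/N and N = 3850:
  stratum North: (1900/3850)²·(1 − 192/1900)·58.8²/192 = 3.94252
  stratum Central: (400/3850)²·(1 − 55/400)·31.8²/55 = 0.171178
  stratum South: (1550/3850)²·(1 − 385/1550)·3.9²/385 = 0.00481288
V̂(x̄_st) = 4.11851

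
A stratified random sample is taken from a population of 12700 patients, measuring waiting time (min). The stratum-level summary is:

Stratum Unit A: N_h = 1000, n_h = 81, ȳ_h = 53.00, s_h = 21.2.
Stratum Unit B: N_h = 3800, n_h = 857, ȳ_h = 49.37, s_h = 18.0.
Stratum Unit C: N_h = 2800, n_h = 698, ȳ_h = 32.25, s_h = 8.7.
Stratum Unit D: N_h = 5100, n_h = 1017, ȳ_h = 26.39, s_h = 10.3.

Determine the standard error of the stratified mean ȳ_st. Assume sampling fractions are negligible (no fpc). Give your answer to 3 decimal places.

V̂(ȳ_st) = Σ W_h² s_h²/n_h, with W_h = N_h/N and N = 12700:
  stratum Unit A: (1000/12700)²·21.2²/81 = 0.0344016
  stratum Unit B: (3800/12700)²·18.0²/857 = 0.0338473
  stratum Unit C: (2800/12700)²·8.7²/698 = 0.00527098
  stratum Unit D: (5100/12700)²·10.3²/1017 = 0.0168223
V̂(ȳ_st) = 0.0903423
SE(ȳ_st) = √0.0903423 = 0.30057

SE(ȳ_st) ≈ 0.301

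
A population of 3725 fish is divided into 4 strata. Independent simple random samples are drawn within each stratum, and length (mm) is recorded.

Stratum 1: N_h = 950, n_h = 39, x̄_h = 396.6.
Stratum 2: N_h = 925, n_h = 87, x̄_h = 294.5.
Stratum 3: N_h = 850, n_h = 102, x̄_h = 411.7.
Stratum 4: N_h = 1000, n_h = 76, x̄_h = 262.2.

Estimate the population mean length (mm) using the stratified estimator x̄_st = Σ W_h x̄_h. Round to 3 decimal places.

x̄_st ≈ 338.611

N = Σ N_h = 3725. Stratum weights W_h = N_h/N.
x̄_st = (950·396.6 + 925·294.5 + 850·411.7 + 1000·262.2) / 3725 = 338.61141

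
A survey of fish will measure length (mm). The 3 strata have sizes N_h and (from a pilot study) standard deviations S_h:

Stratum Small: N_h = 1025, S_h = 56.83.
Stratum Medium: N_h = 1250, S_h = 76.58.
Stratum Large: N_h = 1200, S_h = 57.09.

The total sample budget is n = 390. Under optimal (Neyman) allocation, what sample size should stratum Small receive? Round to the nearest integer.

102

Neyman allocation: n_h = n · N_h S_h / Σ N_i S_i, with n = 390.
  stratum Small: N_h·S_h = 1025·56.83 = 58250.75
  stratum Medium: N_h·S_h = 1250·76.58 = 95725.00
  stratum Large: N_h·S_h = 1200·57.09 = 68508.00
Σ N_h S_h = 222483.75
n for stratum Small = 390·58250.75/222483.75 = 102.110 → 102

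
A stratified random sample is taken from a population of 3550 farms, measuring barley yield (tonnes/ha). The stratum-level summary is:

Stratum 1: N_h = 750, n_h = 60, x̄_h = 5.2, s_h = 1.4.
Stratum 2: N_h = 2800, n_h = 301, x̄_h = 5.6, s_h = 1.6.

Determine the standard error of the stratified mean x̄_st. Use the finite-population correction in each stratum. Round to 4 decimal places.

V̂(x̄_st) = Σ W_h² (1 − n_h/N_h) s_h²/n_h, with W_h = N_h/N and N = 3550:
  stratum 1: (750/3550)²·(1 − 60/750)·1.4²/60 = 0.0013414
  stratum 2: (2800/3550)²·(1 − 301/2800)·1.6²/301 = 0.00472216
V̂(x̄_st) = 0.00606356
SE(x̄_st) = √0.00606356 = 0.0778689

SE(x̄_st) ≈ 0.0779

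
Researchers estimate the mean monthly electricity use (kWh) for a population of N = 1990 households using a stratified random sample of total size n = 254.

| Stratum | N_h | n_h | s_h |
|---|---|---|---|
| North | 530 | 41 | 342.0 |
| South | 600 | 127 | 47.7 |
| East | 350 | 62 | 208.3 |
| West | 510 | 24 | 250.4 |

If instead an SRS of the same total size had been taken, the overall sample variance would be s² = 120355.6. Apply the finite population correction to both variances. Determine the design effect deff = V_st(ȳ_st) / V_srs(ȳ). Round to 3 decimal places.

deff ≈ 0.893

V̂(ȳ_st) = Σ W_h² (1 − n_h/N_h) s_h²/n_h, with W_h = N_h/N and N = 1990:
  stratum North: (530/1990)²·(1 − 41/530)·342.0²/41 = 186.701
  stratum South: (600/1990)²·(1 − 127/600)·47.7²/127 = 1.28392
  stratum East: (350/1990)²·(1 − 62/350)·208.3²/62 = 17.8132
  stratum West: (510/1990)²·(1 − 24/510)·250.4²/24 = 163.515
V_st = 369.313
V_srs = (1 − 254/1990)·120355.6/254 = 413.361
deff = V_st / V_srs = 369.313/413.361 = 0.8934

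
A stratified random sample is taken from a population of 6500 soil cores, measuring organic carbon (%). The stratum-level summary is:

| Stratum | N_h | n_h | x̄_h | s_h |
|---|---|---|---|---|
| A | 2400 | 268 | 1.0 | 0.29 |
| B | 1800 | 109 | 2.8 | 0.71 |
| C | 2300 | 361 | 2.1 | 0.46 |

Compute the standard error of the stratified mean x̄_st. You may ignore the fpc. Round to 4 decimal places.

V̂(x̄_st) = Σ W_h² s_h²/n_h, with W_h = N_h/N and N = 6500:
  stratum A: (2400/6500)²·0.29²/268 = 4.27816e-05
  stratum B: (1800/6500)²·0.71²/109 = 0.000354657
  stratum C: (2300/6500)²·0.46²/361 = 7.33901e-05
V̂(x̄_st) = 0.000470829
SE(x̄_st) = √0.000470829 = 0.0216986

SE(x̄_st) ≈ 0.0217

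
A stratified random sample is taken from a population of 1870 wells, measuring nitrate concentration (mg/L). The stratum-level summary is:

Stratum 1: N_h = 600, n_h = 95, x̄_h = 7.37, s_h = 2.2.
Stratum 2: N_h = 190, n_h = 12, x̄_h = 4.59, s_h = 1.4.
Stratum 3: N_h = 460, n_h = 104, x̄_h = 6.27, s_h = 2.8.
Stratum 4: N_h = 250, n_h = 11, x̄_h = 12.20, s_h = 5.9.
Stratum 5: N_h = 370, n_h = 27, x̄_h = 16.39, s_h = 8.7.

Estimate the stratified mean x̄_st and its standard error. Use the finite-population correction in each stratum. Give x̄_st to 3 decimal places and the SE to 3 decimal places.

x̄_st ≈ 9.247, SE ≈ 0.407

x̄_st = Σ W_h x̄_h = (600·7.37 + 190·4.59 + 460·6.27 + 250·12.20 + 370·16.39)/1870 = 9.24738
V̂(x̄_st) = Σ W_h² (1 − n_h/N_h) s_h²/n_h, with W_h = N_h/N and N = 1870:
  stratum 1: (600/1870)²·(1 − 95/600)·2.2²/95 = 0.0044145
  stratum 2: (190/1870)²·(1 − 12/190)·1.4²/12 = 0.00157967
  stratum 3: (460/1870)²·(1 − 104/460)·2.8²/104 = 0.00353027
  stratum 4: (250/1870)²·(1 − 11/250)·5.9²/11 = 0.0540712
  stratum 5: (370/1870)²·(1 − 27/370)·8.7²/27 = 0.101739
V̂(x̄_st) = 0.165335
SE(x̄_st) = √0.165335 = 0.406614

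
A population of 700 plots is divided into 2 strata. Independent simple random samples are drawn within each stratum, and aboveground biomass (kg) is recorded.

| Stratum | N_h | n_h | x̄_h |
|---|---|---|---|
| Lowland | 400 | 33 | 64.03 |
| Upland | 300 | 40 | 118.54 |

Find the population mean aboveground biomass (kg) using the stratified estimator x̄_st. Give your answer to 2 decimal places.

N = Σ N_h = 700. Stratum weights W_h = N_h/N.
x̄_st = (400·64.03 + 300·118.54) / 700 = 87.3914

x̄_st ≈ 87.39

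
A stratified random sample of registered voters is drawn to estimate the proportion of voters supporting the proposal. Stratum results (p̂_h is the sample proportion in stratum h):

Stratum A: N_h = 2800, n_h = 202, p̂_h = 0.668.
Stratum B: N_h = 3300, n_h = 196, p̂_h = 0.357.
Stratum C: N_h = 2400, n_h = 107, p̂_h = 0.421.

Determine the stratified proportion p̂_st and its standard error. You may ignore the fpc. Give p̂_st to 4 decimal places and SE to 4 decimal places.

N = 8500; stratum weights W_h = N_h/N.
p̂_st = Σ W_h p̂_h = (2800·0.668 + 3300·0.357 + 2400·0.421)/8500 = 0.47752
V̂(p̂_st) = Σ W_h² p̂_h(1−p̂_h)/(n_h−1):
  stratum A: (2800/8500)²·0.668·0.332/201 = 0.000119728
  stratum B: (3300/8500)²·0.357·0.643/195 = 0.000177433
  stratum C: (2400/8500)²·0.421·0.579/106 = 0.000183332
V̂(p̂_st) = 0.000480494; SE = √V̂ = 0.0219202

p̂_st ≈ 0.4775, SE ≈ 0.0219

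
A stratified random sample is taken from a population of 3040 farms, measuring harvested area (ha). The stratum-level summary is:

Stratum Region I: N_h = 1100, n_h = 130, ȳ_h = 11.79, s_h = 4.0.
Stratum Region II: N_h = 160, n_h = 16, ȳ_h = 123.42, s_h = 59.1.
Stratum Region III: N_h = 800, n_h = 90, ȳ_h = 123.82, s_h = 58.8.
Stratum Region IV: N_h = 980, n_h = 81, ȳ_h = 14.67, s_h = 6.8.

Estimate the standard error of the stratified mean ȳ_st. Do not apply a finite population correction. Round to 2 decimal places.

SE(ȳ_st) ≈ 1.83

V̂(ȳ_st) = Σ W_h² s_h²/n_h, with W_h = N_h/N and N = 3040:
  stratum Region I: (1100/3040)²·4.0²/130 = 0.0161144
  stratum Region II: (160/3040)²·59.1²/16 = 0.604711
  stratum Region III: (800/3040)²·58.8²/90 = 2.66039
  stratum Region IV: (980/3040)²·6.8²/81 = 0.059325
V̂(ȳ_st) = 3.34054
SE(ȳ_st) = √3.34054 = 1.82771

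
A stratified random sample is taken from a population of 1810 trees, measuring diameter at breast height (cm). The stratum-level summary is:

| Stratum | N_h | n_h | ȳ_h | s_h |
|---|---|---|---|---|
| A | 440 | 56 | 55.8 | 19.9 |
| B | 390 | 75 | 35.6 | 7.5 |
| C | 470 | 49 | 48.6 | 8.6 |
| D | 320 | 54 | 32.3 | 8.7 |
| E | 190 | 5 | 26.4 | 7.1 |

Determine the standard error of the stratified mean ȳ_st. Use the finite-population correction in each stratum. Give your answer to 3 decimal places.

SE(ȳ_st) ≈ 0.793

V̂(ȳ_st) = Σ W_h² (1 − n_h/N_h) s_h²/n_h, with W_h = N_h/N and N = 1810:
  stratum A: (440/1810)²·(1 − 56/440)·19.9²/56 = 0.364708
  stratum B: (390/1810)²·(1 − 75/390)·7.5²/75 = 0.0281241
  stratum C: (470/1810)²·(1 − 49/470)·8.6²/49 = 0.0911641
  stratum D: (320/1810)²·(1 − 54/320)·8.7²/54 = 0.0364183
  stratum E: (190/1810)²·(1 − 5/190)·7.1²/5 = 0.108172
V̂(ȳ_st) = 0.628586
SE(ȳ_st) = √0.628586 = 0.792834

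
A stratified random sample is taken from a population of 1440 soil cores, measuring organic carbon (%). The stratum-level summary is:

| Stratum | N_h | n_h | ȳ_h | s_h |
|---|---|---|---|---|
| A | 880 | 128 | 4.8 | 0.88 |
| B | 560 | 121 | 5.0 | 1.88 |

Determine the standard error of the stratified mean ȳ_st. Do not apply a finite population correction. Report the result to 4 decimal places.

SE(ȳ_st) ≈ 0.0817

V̂(ȳ_st) = Σ W_h² s_h²/n_h, with W_h = N_h/N and N = 1440:
  stratum A: (880/1440)²·0.88²/128 = 0.00225941
  stratum B: (560/1440)²·1.88²/121 = 0.00441755
V̂(ȳ_st) = 0.00667696
SE(ȳ_st) = √0.00667696 = 0.0817127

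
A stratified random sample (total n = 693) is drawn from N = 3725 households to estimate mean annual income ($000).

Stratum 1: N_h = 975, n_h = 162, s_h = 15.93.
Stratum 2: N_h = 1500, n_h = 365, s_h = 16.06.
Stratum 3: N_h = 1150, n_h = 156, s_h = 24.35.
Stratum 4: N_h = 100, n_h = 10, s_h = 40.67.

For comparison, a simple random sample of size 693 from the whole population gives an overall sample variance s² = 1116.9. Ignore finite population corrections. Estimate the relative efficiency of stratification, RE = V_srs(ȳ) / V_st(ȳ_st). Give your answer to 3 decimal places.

V̂(ȳ_st) = Σ W_h² s_h²/n_h, with W_h = N_h/N and N = 3725:
  stratum 1: (975/3725)²·15.93²/162 = 0.107318
  stratum 2: (1500/3725)²·16.06²/365 = 0.114585
  stratum 3: (1150/3725)²·24.35²/156 = 0.362257
  stratum 4: (100/3725)²·40.67²/10 = 0.119205
V_st = 0.703365
V_srs = s²/n = 1116.9/693 = 1.61169
Relative efficiency = V_srs / V_st = 1.61169/0.703365 = 2.2914

RE ≈ 2.291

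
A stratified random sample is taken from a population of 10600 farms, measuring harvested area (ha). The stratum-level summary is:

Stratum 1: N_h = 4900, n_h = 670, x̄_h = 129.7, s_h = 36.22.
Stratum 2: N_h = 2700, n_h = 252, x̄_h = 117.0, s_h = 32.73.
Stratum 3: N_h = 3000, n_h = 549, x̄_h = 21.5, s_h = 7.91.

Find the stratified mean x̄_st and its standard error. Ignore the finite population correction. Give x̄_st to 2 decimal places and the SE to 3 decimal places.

x̄_st ≈ 95.84, SE ≈ 0.839

x̄_st = Σ W_h x̄_h = (4900·129.7 + 2700·117.0 + 3000·21.5)/10600 = 95.84245
V̂(x̄_st) = Σ W_h² s_h²/n_h, with W_h = N_h/N and N = 10600:
  stratum 1: (4900/10600)²·36.22²/670 = 0.41841
  stratum 2: (2700/10600)²·32.73²/252 = 0.275808
  stratum 3: (3000/10600)²·7.91²/549 = 0.00912875
V̂(x̄_st) = 0.703347
SE(x̄_st) = √0.703347 = 0.838658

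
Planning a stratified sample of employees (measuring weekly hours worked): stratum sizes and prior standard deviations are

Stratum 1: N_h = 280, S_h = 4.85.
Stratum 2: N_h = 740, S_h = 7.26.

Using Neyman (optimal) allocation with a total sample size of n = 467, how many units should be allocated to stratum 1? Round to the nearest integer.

Neyman allocation: n_h = n · N_h S_h / Σ N_i S_i, with n = 467.
  stratum 1: N_h·S_h = 280·4.85 = 1358.00
  stratum 2: N_h·S_h = 740·7.26 = 5372.40
Σ N_h S_h = 6730.40
n for stratum 1 = 467·1358.00/6730.40 = 94.227 → 94

94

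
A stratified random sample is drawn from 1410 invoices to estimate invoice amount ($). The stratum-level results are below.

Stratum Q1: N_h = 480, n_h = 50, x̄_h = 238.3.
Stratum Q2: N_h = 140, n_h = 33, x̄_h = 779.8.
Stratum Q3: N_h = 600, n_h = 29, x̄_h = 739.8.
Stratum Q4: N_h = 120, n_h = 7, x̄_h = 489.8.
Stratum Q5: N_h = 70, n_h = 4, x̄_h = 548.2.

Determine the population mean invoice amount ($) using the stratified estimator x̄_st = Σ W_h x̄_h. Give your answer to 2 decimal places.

N = Σ N_h = 1410. Stratum weights W_h = N_h/N.
x̄_st = (480·238.3 + 140·779.8 + 600·739.8 + 120·489.8 + 70·548.2) / 1410 = 542.2596

x̄_st ≈ 542.26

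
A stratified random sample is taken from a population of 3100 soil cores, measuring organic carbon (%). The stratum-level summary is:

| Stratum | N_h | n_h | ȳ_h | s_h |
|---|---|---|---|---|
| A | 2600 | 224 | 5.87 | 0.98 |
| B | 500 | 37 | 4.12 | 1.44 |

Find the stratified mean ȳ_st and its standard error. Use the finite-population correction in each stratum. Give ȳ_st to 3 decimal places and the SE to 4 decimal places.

ȳ_st ≈ 5.588, SE ≈ 0.0641

ȳ_st = Σ W_h ȳ_h = (2600·5.87 + 500·4.12)/3100 = 5.58774
V̂(ȳ_st) = Σ W_h² (1 − n_h/N_h) s_h²/n_h, with W_h = N_h/N and N = 3100:
  stratum A: (2600/3100)²·(1 − 224/2600)·0.98²/224 = 0.00275614
  stratum B: (500/3100)²·(1 − 37/500)·1.44²/37 = 0.00135005
V̂(ȳ_st) = 0.00410619
SE(ȳ_st) = √0.00410619 = 0.0640795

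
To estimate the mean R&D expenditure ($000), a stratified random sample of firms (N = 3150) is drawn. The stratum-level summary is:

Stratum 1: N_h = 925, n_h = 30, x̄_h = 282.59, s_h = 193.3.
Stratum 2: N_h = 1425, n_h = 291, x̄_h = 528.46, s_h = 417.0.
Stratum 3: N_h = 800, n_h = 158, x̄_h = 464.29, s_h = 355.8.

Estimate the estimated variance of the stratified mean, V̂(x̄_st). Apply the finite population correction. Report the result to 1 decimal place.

V̂(x̄_st) = Σ W_h² (1 − n_h/N_h) s_h²/n_h, with W_h = N_h/N and N = 3150:
  stratum 1: (925/3150)²·(1 − 30/925)·193.3²/30 = 103.917
  stratum 2: (1425/3150)²·(1 − 291/1425)·417.0²/291 = 97.3164
  stratum 3: (800/3150)²·(1 − 158/800)·355.8²/158 = 41.4724
V̂(x̄_st) = 242.706

V̂(x̄_st) ≈ 242.7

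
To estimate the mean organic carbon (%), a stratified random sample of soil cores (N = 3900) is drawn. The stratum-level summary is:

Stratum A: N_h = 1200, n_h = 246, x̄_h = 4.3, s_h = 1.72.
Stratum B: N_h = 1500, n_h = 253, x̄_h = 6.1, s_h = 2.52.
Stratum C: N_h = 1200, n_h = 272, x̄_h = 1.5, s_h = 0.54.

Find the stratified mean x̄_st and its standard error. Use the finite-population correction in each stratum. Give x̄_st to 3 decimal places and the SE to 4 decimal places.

x̄_st ≈ 4.131, SE ≈ 0.0638

x̄_st = Σ W_h x̄_h = (1200·4.3 + 1500·6.1 + 1200·1.5)/3900 = 4.13077
V̂(x̄_st) = Σ W_h² (1 − n_h/N_h) s_h²/n_h, with W_h = N_h/N and N = 3900:
  stratum A: (1200/3900)²·(1 − 246/1200)·1.72²/246 = 0.000905153
  stratum B: (1500/3900)²·(1 − 253/1500)·2.52²/253 = 0.0030868
  stratum C: (1200/3900)²·(1 − 272/1200)·0.54²/272 = 7.84908e-05
V̂(x̄_st) = 0.00407045
SE(x̄_st) = √0.00407045 = 0.0638001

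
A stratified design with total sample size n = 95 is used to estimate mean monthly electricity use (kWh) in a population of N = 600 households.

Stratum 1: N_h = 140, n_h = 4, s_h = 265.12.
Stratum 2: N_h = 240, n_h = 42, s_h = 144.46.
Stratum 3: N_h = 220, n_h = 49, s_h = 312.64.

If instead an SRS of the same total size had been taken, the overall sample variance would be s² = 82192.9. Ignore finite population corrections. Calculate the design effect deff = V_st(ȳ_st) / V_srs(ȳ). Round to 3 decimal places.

V̂(ȳ_st) = Σ W_h² s_h²/n_h, with W_h = N_h/N and N = 600:
  stratum 1: (140/600)²·265.12²/4 = 956.706
  stratum 2: (240/600)²·144.46²/42 = 79.4998
  stratum 3: (220/600)²·312.64²/49 = 268.186
V_st = 1304.39
V_srs = s²/n = 82192.9/95 = 865.188
deff = V_st / V_srs = 1304.39/865.188 = 1.5076

deff ≈ 1.508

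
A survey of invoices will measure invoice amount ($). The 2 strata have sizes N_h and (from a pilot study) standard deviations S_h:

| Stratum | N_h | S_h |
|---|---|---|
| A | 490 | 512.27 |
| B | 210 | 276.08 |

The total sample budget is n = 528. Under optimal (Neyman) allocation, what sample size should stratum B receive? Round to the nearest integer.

99

Neyman allocation: n_h = n · N_h S_h / Σ N_i S_i, with n = 528.
  stratum A: N_h·S_h = 490·512.27 = 251012.30
  stratum B: N_h·S_h = 210·276.08 = 57976.80
Σ N_h S_h = 308989.10
n for stratum B = 528·57976.80/308989.10 = 99.071 → 99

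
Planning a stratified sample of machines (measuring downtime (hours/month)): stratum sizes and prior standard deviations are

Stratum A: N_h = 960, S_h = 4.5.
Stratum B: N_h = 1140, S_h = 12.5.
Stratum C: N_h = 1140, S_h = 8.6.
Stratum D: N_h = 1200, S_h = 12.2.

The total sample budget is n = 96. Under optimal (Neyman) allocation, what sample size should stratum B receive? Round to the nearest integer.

Neyman allocation: n_h = n · N_h S_h / Σ N_i S_i, with n = 96.
  stratum A: N_h·S_h = 960·4.5 = 4320.00
  stratum B: N_h·S_h = 1140·12.5 = 14250.00
  stratum C: N_h·S_h = 1140·8.6 = 9804.00
  stratum D: N_h·S_h = 1200·12.2 = 14640.00
Σ N_h S_h = 43014.00
n for stratum B = 96·14250.00/43014.00 = 31.804 → 32

32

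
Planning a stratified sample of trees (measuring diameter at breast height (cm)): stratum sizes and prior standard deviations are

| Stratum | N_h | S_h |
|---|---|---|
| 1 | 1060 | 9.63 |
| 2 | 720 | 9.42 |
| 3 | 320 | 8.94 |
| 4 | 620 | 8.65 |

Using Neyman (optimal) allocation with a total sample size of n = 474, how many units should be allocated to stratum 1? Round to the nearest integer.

Neyman allocation: n_h = n · N_h S_h / Σ N_i S_i, with n = 474.
  stratum 1: N_h·S_h = 1060·9.63 = 10207.80
  stratum 2: N_h·S_h = 720·9.42 = 6782.40
  stratum 3: N_h·S_h = 320·8.94 = 2860.80
  stratum 4: N_h·S_h = 620·8.65 = 5363.00
Σ N_h S_h = 25214.00
n for stratum 1 = 474·10207.80/25214.00 = 191.897 → 192

192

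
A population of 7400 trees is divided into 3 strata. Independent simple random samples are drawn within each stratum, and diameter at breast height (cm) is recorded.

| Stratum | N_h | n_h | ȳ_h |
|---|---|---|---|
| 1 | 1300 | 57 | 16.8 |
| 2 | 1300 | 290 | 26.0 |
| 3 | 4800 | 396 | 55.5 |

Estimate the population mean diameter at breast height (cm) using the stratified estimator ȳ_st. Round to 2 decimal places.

N = Σ N_h = 7400. Stratum weights W_h = N_h/N.
ȳ_st = (1300·16.8 + 1300·26.0 + 4800·55.5) / 7400 = 43.5189

ȳ_st ≈ 43.52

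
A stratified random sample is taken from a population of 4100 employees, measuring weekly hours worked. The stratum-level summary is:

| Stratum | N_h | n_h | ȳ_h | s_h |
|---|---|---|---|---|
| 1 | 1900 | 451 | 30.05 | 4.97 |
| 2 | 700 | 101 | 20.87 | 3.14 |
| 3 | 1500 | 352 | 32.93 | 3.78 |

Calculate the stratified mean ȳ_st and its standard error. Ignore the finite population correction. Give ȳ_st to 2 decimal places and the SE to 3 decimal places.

ȳ_st = Σ W_h ȳ_h = (1900·30.05 + 700·20.87 + 1500·32.93)/4100 = 29.53634
V̂(ȳ_st) = Σ W_h² s_h²/n_h, with W_h = N_h/N and N = 4100:
  stratum 1: (1900/4100)²·4.97²/451 = 0.0117619
  stratum 2: (700/4100)²·3.14²/101 = 0.00284555
  stratum 3: (1500/4100)²·3.78²/352 = 0.0054332
V̂(ȳ_st) = 0.0200406
SE(ȳ_st) = √0.0200406 = 0.141565

ȳ_st ≈ 29.54, SE ≈ 0.142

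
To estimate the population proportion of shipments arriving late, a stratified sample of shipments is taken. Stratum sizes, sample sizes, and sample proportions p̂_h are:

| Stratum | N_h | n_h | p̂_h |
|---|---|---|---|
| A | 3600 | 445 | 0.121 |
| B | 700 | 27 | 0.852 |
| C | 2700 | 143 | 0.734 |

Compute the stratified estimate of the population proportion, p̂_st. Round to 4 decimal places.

p̂_st ≈ 0.4305

N = 7000; stratum weights W_h = N_h/N.
p̂_st = Σ W_h p̂_h = (3600·0.121 + 700·0.852 + 2700·0.734)/7000 = 0.43054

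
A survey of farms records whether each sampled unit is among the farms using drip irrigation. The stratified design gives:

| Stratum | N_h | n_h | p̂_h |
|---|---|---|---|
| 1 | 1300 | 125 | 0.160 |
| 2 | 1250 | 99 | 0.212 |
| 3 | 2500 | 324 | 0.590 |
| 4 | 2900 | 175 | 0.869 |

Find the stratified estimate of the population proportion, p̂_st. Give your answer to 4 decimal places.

p̂_st ≈ 0.5620

N = 7950; stratum weights W_h = N_h/N.
p̂_st = Σ W_h p̂_h = (1300·0.160 + 1250·0.212 + 2500·0.590 + 2900·0.869)/7950 = 0.56203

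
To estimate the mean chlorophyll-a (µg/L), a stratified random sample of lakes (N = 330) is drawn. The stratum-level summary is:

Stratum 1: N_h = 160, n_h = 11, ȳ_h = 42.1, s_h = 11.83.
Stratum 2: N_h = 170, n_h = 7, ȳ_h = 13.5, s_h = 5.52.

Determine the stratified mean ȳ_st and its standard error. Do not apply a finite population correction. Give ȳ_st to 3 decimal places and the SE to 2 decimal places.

ȳ_st ≈ 27.367, SE ≈ 2.04

ȳ_st = Σ W_h ȳ_h = (160·42.1 + 170·13.5)/330 = 27.36667
V̂(ȳ_st) = Σ W_h² s_h²/n_h, with W_h = N_h/N and N = 330:
  stratum 1: (160/330)²·11.83²/11 = 2.99081
  stratum 2: (170/330)²·5.52²/7 = 1.15518
V̂(ȳ_st) = 4.14599
SE(ȳ_st) = √4.14599 = 2.03617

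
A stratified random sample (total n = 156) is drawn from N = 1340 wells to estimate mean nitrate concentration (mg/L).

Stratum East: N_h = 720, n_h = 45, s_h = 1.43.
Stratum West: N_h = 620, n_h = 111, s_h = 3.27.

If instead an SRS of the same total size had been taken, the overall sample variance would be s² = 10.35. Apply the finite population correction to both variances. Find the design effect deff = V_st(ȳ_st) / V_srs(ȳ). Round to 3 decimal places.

V̂(ȳ_st) = Σ W_h² (1 − n_h/N_h) s_h²/n_h, with W_h = N_h/N and N = 1340:
  stratum East: (720/1340)²·(1 − 45/720)·1.43²/45 = 0.0122995
  stratum West: (620/1340)²·(1 − 111/620)·3.27²/111 = 0.0169306
V_st = 0.0292301
V_srs = (1 − 156/1340)·10.35/156 = 0.0586223
deff = V_st / V_srs = 0.0292301/0.0586223 = 0.4986

deff ≈ 0.499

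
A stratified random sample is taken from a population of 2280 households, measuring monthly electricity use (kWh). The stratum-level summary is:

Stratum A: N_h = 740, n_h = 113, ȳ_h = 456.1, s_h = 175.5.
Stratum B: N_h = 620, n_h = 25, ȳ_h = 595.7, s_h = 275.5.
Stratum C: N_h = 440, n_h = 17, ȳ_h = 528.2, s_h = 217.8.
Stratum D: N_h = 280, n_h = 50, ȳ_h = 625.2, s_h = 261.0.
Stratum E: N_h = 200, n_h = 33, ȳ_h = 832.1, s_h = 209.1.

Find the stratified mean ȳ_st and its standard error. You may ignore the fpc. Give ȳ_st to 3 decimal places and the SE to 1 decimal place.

ȳ_st = Σ W_h ȳ_h = (740·456.1 + 620·595.7 + 440·528.2 + 280·625.2 + 200·832.1)/2280 = 561.72456
V̂(ȳ_st) = Σ W_h² s_h²/n_h, with W_h = N_h/N and N = 2280:
  stratum A: (740/2280)²·175.5²/113 = 28.7124
  stratum B: (620/2280)²·275.5²/25 = 224.5
  stratum C: (440/2280)²·217.8²/17 = 103.921
  stratum D: (280/2280)²·261.0²/50 = 20.5474
  stratum E: (200/2280)²·209.1²/33 = 10.1949
V̂(ȳ_st) = 387.876
SE(ȳ_st) = √387.876 = 19.6946

ȳ_st ≈ 561.725, SE ≈ 19.7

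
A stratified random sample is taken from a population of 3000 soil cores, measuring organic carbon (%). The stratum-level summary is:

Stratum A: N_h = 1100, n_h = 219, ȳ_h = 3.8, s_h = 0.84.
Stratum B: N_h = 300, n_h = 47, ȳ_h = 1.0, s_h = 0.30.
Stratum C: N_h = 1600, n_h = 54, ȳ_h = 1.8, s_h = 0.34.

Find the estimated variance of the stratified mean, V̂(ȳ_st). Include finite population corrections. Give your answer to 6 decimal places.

V̂(ȳ_st) = Σ W_h² (1 − n_h/N_h) s_h²/n_h, with W_h = N_h/N and N = 3000:
  stratum A: (1100/3000)²·(1 − 219/1100)·0.84²/219 = 0.000346929
  stratum B: (300/3000)²·(1 − 47/300)·0.30²/47 = 1.61489e-05
  stratum C: (1600/3000)²·(1 − 54/1600)·0.34²/54 = 0.000588371
V̂(ȳ_st) = 0.000951449

V̂(ȳ_st) ≈ 0.000951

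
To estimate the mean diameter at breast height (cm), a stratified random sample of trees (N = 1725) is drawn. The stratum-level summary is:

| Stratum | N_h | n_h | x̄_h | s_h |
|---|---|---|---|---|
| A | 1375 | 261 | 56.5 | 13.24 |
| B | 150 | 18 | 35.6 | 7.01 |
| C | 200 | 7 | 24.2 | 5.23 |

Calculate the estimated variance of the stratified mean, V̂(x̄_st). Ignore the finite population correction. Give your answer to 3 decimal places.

V̂(x̄_st) ≈ 0.500

V̂(x̄_st) = Σ W_h² s_h²/n_h, with W_h = N_h/N and N = 1725:
  stratum A: (1375/1725)²·13.24²/261 = 0.426739
  stratum B: (150/1725)²·7.01²/18 = 0.0206428
  stratum C: (200/1725)²·5.23²/7 = 0.0525275
V̂(x̄_st) = 0.49991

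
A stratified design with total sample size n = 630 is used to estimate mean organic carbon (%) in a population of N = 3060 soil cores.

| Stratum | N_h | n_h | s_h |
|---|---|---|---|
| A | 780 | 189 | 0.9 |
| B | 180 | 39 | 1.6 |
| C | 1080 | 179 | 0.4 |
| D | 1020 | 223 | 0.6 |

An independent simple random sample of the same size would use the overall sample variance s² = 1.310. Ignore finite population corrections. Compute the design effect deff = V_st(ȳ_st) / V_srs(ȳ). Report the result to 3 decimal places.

deff ≈ 0.383

V̂(ȳ_st) = Σ W_h² s_h²/n_h, with W_h = N_h/N and N = 3060:
  stratum A: (780/3060)²·0.9²/189 = 0.000278464
  stratum B: (180/3060)²·1.6²/39 = 0.000227132
  stratum C: (1080/3060)²·0.4²/179 = 0.000111345
  stratum D: (1020/3060)²·0.6²/223 = 0.000179372
V_st = 0.000796313
V_srs = s²/n = 1.310/630 = 0.00207937
deff = V_st / V_srs = 0.000796313/0.00207937 = 0.3830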